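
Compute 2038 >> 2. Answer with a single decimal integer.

509

2038 = 11111110110
shift right by 2 → 00111111101 = 509
(equivalently, floor(2038 / 4))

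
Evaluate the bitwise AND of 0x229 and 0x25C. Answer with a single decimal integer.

0x229 = 1000101001
0x25C = 1001011100
AND → 1000001000 = 520

520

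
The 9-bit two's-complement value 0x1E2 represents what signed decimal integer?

-30

pattern = 111100010 (MSB is 1 ⇒ negative)
Invert: 000011101, add 1 → 000011110 = 30, so the value is -30.
(Equivalently: 482 - 2^9 = 482 - 512 = -30.)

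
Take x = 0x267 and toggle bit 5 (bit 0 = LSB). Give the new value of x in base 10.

583

x = 1001100111
bit 5 is currently 1; toggle it via x ^ (1 << 5) = x ^ 32
→ 1001000111 = 583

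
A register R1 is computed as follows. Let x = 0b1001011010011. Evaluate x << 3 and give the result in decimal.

38552

x = 0001001011010011
shift left by 3 → 1001011010011000 = 38552
(equivalently, 4819 × 2^3 = 4819 × 8)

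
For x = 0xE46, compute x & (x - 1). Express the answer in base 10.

3652

x = 111001000110 = 3654
x - 1 = 111001000101
AND   = 111001000100 = 3652
(x & (x - 1) clears the lowest set bit of x.)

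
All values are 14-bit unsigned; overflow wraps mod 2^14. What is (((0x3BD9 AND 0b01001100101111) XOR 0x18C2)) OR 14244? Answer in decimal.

0x3BD9 = 11101111011001
0b01001100101111 = 01001100101111
→ AND → 01001100001001 = 4873
0x18C2 = 01100011000010
→ XOR → 00101111001011 = 3019
14244 = 11011110100100
→ OR → 11111111101111 = 16367

16367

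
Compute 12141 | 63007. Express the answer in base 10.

12141 = 0010111101101101
63007 = 1111011000011111
 OR → 1111111101111111 = 65407

65407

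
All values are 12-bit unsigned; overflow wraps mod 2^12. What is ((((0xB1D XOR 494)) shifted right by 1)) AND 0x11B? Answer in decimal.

281

0xB1D = 101100011101
494 = 000111101110
→ XOR → 101011110011 = 2803
→ shifted right by 1 → 010101111001 = 1401
0x11B = 000100011011
→ AND → 000100011001 = 281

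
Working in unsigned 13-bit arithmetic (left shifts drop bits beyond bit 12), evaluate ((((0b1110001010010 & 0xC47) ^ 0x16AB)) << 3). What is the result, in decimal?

5960

0b1110001010010 = 1110001010010
0xC47 = 0110001000111
→ & → 0110001000010 = 3138
0x16AB = 1011010101011
→ ^ → 1101011101001 = 6889
→ << 3 (mod 2^13) → 1011101001000 = 5960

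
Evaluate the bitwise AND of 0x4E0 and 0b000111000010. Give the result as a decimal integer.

0x4E0 = 10011100000
b = 00111000010
AND → 00011000000 = 192

192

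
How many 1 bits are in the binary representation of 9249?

9249 = 10010000100001
Count the 1s: 1 + 1 + 1 + 1 = 4

4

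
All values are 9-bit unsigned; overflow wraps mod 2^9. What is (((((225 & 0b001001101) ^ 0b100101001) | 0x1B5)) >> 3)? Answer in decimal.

63

225 = 011100001
0b001001101 = 001001101
→ & → 001000001 = 65
0b100101001 = 100101001
→ ^ → 101101000 = 360
0x1B5 = 110110101
→ | → 111111101 = 509
→ >> 3 → 000111111 = 63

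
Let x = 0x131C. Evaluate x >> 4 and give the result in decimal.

0x131C = 1001100011100
shift right by 4 → 0000100110001 = 305
(equivalently, floor(4892 / 16))

305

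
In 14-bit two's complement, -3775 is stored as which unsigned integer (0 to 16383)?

3775 in 14 bits: 00111010111111
Invert: 11000101000000
Add 1:  11000101000001 = 12609
(Check: 2^14 - 3775 = 16384 - 3775 = 12609.)

12609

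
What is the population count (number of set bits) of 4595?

8

4595 = 1000111110011
Count the 1s: 1 + 1 + 1 + 1 + 1 + 1 + 1 + 1 = 8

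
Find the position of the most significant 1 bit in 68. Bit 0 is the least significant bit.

68 = 1000100
The topmost 1 is at position 6 (since 2^6 = 64 ≤ 68 < 128).

6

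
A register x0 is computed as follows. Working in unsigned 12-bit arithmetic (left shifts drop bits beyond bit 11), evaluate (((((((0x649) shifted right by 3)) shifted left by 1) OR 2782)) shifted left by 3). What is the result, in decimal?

3824

0x649 = 011001001001
→ shifted right by 3 → 000011001001 = 201
→ shifted left by 1 (mod 2^12) → 000110010010 = 402
2782 = 101011011110
→ OR → 101111011110 = 3038
→ shifted left by 3 (mod 2^12) → 111011110000 = 3824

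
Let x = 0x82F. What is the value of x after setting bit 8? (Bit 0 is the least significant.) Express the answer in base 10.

2351

x = 100000101111
bit 8 is currently 0; set it via x | (1 << 8) = x | 256
→ 100100101111 = 2351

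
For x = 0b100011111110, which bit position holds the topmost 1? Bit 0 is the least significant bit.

0b100011111110 = 100011111110
The topmost 1 is at position 11 (since 2^11 = 2048 ≤ 2302 < 4096).

11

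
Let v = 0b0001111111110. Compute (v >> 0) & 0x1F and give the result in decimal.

v = 0001111111110
Shift right by 0: 0001111111110
Mask low 5 bits: 11110 = 30

30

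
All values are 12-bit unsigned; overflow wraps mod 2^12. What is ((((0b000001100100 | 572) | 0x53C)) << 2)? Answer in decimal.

3568

0b000001100100 = 000001100100
572 = 001000111100
→ | → 001001111100 = 636
0x53C = 010100111100
→ | → 011101111100 = 1916
→ << 2 (mod 2^12) → 110111110000 = 3568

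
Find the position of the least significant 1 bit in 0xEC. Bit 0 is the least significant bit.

0xEC = 11101100
Trailing zeros: 2, so the lowest set bit is bit 2 (value 4).

2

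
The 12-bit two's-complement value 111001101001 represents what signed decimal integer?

pattern = 111001101001 (MSB is 1 ⇒ negative)
Invert: 000110010110, add 1 → 000110010111 = 407, so the value is -407.
(Equivalently: 3689 - 2^12 = 3689 - 4096 = -407.)

-407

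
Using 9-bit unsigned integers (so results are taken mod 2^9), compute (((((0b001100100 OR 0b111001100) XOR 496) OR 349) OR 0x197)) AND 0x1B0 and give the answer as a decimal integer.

400

0b001100100 = 001100100
0b111001100 = 111001100
→ OR → 111101100 = 492
496 = 111110000
→ XOR → 000011100 = 28
349 = 101011101
→ OR → 101011101 = 349
0x197 = 110010111
→ OR → 111011111 = 479
0x1B0 = 110110000
→ AND → 110010000 = 400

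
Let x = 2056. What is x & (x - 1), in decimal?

2048

x = 100000001000 = 2056
x - 1 = 100000000111
AND   = 100000000000 = 2048
(x & (x - 1) clears the lowest set bit of x.)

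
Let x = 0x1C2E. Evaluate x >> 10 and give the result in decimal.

0x1C2E = 1110000101110
shift right by 10 → 0000000000111 = 7
(equivalently, floor(7214 / 1024))

7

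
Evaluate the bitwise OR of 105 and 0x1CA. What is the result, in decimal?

105 = 001101001
0x1CA = 111001010
 OR → 111101011 = 491

491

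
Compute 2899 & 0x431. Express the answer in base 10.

17

2899 = 101101010011
0x431 = 010000110001
AND → 000000010001 = 17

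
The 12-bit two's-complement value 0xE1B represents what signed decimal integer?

-485

pattern = 111000011011 (MSB is 1 ⇒ negative)
Invert: 000111100100, add 1 → 000111100101 = 485, so the value is -485.
(Equivalently: 3611 - 2^12 = 3611 - 4096 = -485.)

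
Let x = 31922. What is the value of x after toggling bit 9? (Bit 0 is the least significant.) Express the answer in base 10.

32434

x = 111110010110010
bit 9 is currently 0; toggle it via x ^ (1 << 9) = x ^ 512
→ 111111010110010 = 32434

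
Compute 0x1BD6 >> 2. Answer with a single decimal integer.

0x1BD6 = 1101111010110
shift right by 2 → 0011011110101 = 1781
(equivalently, floor(7126 / 4))

1781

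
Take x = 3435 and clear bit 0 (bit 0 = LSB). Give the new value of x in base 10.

x = 110101101011
bit 0 is currently 1; clear it via x & ~(1 << 0) = x & ~1
→ 110101101010 = 3434

3434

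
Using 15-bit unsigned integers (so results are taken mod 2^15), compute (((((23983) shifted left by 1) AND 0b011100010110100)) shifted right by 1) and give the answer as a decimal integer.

23983 = 101110110101111
→ shifted left by 1 (mod 2^15) → 011101101011110 = 15198
0b011100010110100 = 011100010110100
→ AND → 011100000010100 = 14356
→ shifted right by 1 → 001110000001010 = 7178

7178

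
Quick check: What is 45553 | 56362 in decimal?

45553 = 1011000111110001
56362 = 1101110000101010
 OR → 1111110111111011 = 65019

65019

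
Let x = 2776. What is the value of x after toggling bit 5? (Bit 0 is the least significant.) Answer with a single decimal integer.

2808

x = 0101011011000
bit 5 is currently 0; toggle it via x ^ (1 << 5) = x ^ 32
→ 0101011111000 = 2808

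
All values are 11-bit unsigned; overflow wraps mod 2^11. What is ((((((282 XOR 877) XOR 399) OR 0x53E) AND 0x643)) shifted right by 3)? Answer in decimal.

282 = 00100011010
877 = 01101101101
→ XOR → 01001110111 = 631
399 = 00110001111
→ XOR → 01111111000 = 1016
0x53E = 10100111110
→ OR → 11111111110 = 2046
0x643 = 11001000011
→ AND → 11001000010 = 1602
→ shifted right by 3 → 00011001000 = 200

200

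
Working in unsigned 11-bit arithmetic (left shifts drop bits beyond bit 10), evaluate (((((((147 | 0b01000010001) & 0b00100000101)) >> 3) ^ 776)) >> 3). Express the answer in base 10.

97

147 = 00010010011
0b01000010001 = 01000010001
→ | → 01010010011 = 659
0b00100000101 = 00100000101
→ & → 00000000001 = 1
→ >> 3 → 00000000000 = 0
776 = 01100001000
→ ^ → 01100001000 = 776
→ >> 3 → 00001100001 = 97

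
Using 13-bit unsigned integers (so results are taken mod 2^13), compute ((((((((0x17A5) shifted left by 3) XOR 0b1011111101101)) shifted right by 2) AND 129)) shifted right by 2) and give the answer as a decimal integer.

0x17A5 = 1011110100101
→ shifted left by 3 (mod 2^13) → 1110100101000 = 7464
0b1011111101101 = 1011111101101
→ XOR → 0101011000101 = 2757
→ shifted right by 2 → 0001010110001 = 689
129 = 0000010000001
→ AND → 0000010000001 = 129
→ shifted right by 2 → 0000000100000 = 32

32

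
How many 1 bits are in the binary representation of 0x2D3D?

9

0x2D3D = 10110100111101
Count the 1s: 1 + 1 + 1 + 1 + 1 + 1 + 1 + 1 + 1 = 9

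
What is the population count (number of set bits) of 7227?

8

7227 = 1110000111011
Count the 1s: 1 + 1 + 1 + 1 + 1 + 1 + 1 + 1 = 8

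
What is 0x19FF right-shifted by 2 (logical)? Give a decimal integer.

0x19FF = 1100111111111
shift right by 2 → 0011001111111 = 1663
(equivalently, floor(6655 / 4))

1663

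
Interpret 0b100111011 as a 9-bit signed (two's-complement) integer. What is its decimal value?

pattern = 100111011 (MSB is 1 ⇒ negative)
Invert: 011000100, add 1 → 011000101 = 197, so the value is -197.
(Equivalently: 315 - 2^9 = 315 - 512 = -197.)

-197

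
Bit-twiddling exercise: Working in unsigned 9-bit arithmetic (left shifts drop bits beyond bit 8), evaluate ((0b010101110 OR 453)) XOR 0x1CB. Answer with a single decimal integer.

0b010101110 = 010101110
453 = 111000101
→ OR → 111101111 = 495
0x1CB = 111001011
→ XOR → 000100100 = 36

36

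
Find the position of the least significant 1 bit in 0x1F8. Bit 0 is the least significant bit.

0x1F8 = 111111000
Trailing zeros: 3, so the lowest set bit is bit 3 (value 8).

3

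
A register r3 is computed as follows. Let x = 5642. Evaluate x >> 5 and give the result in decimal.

176

5642 = 1011000001010
shift right by 5 → 0000010110000 = 176
(equivalently, floor(5642 / 32))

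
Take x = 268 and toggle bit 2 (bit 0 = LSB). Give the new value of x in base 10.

x = 100001100
bit 2 is currently 1; toggle it via x ^ (1 << 2) = x ^ 4
→ 100001000 = 264

264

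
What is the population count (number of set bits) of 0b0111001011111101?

11

n = 111001011111101
Count the 1s: 1 + 1 + 1 + 1 + 1 + 1 + 1 + 1 + 1 + 1 + 1 = 11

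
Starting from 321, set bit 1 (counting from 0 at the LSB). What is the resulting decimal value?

x = 101000001
bit 1 is currently 0; set it via x | (1 << 1) = x | 2
→ 101000011 = 323

323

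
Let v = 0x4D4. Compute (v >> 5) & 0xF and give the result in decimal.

v = 10011010100
Shift right by 5: 100110
Mask low 4 bits: 0110 = 6

6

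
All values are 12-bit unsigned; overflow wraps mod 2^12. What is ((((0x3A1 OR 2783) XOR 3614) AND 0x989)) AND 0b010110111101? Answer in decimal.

385

0x3A1 = 001110100001
2783 = 101011011111
→ OR → 101111111111 = 3071
3614 = 111000011110
→ XOR → 010111100001 = 1505
0x989 = 100110001001
→ AND → 000110000001 = 385
0b010110111101 = 010110111101
→ AND → 000110000001 = 385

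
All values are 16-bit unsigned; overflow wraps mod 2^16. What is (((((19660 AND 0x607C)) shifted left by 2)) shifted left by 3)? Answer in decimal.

19660 = 0100110011001100
0x607C = 0110000001111100
→ AND → 0100000001001100 = 16460
→ shifted left by 2 (mod 2^16) → 0000000100110000 = 304
→ shifted left by 3 (mod 2^16) → 0000100110000000 = 2432

2432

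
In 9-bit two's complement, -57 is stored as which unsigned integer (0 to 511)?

57 in 9 bits: 000111001
Invert: 111000110
Add 1:  111000111 = 455
(Check: 2^9 - 57 = 512 - 57 = 455.)

455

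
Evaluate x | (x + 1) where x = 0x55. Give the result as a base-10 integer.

87

x = 1010101 = 85
x + 1 = 1010110
OR    = 1010111 = 87
(x | (x + 1) sets the lowest cleared bit.)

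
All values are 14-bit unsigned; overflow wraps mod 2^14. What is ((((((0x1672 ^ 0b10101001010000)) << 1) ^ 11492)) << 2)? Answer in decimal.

0x1672 = 01011001110010
0b10101001010000 = 10101001010000
→ ^ → 11110000100010 = 15394
→ << 1 (mod 2^14) → 11100001000100 = 14404
11492 = 10110011100100
→ ^ → 01010010100000 = 5280
→ << 2 (mod 2^14) → 01001010000000 = 4736

4736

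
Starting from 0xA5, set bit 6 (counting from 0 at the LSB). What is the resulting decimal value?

x = 00010100101
bit 6 is currently 0; set it via x | (1 << 6) = x | 64
→ 00011100101 = 229

229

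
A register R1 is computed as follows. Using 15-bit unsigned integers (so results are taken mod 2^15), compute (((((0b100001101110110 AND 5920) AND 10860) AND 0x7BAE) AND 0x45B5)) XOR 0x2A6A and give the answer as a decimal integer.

0b100001101110110 = 100001101110110
5920 = 001011100100000
→ AND → 000001100100000 = 800
10860 = 010101001101100
→ AND → 000001000100000 = 544
0x7BAE = 111101110101110
→ AND → 000001000100000 = 544
0x45B5 = 100010110110101
→ AND → 000000000100000 = 32
0x2A6A = 010101001101010
→ XOR → 010101001001010 = 10826

10826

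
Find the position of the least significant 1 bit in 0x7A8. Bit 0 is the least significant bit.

0x7A8 = 11110101000
Trailing zeros: 3, so the lowest set bit is bit 3 (value 8).

3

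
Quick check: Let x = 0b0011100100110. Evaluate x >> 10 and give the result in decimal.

x = 11100100110
shift right by 10 → 00000000001 = 1
(equivalently, floor(1830 / 1024))

1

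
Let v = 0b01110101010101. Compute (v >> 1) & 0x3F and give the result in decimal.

42

v = 01110101010101
Shift right by 1: 0111010101010
Mask low 6 bits: 101010 = 42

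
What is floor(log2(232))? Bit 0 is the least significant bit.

232 = 11101000
The topmost 1 is at position 7 (since 2^7 = 128 ≤ 232 < 256).

7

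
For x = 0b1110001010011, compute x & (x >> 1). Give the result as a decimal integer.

x = 1110001010011 = 7251
x>>1 = 0111000101001
AND  = 0110000000001 = 3073
(x & (x >> 1) has a 1 wherever x has two consecutive 1 bits.)

3073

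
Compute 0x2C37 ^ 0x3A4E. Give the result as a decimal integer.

5753

0x2C37 = 10110000110111
0x3A4E = 11101001001110
XOR → 01011001111001 = 5753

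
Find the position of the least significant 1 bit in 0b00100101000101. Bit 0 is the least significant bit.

0b00100101000101 = 100101000101
Trailing zeros: 0, so the lowest set bit is bit 0 (value 1).

0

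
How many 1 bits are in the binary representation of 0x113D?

0x113D = 1000100111101
Count the 1s: 1 + 1 + 1 + 1 + 1 + 1 + 1 = 7

7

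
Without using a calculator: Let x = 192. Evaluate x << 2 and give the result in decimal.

192 = 0011000000
shift left by 2 → 1100000000 = 768
(equivalently, 192 × 2^2 = 192 × 4)

768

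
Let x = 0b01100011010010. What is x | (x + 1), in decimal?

x = 1100011010010 = 6354
x + 1 = 1100011010011
OR    = 1100011010011 = 6355
(x | (x + 1) sets the lowest cleared bit.)

6355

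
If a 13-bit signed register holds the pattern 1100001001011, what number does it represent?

-1973

pattern = 1100001001011 (MSB is 1 ⇒ negative)
Invert: 0011110110100, add 1 → 0011110110101 = 1973, so the value is -1973.
(Equivalently: 6219 - 2^13 = 6219 - 8192 = -1973.)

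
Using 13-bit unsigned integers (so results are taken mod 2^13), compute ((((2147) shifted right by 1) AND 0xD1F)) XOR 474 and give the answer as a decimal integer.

2147 = 0100001100011
→ shifted right by 1 → 0010000110001 = 1073
0xD1F = 0110100011111
→ AND → 0010000010001 = 1041
474 = 0000111011010
→ XOR → 0010111001011 = 1483

1483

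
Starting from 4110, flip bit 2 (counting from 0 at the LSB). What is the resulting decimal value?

x = 01000000001110
bit 2 is currently 1; toggle it via x ^ (1 << 2) = x ^ 4
→ 01000000001010 = 4106

4106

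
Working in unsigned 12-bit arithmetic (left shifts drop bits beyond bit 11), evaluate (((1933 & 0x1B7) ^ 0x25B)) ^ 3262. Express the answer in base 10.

3936

1933 = 011110001101
0x1B7 = 000110110111
→ & → 000110000101 = 389
0x25B = 001001011011
→ ^ → 001111011110 = 990
3262 = 110010111110
→ ^ → 111101100000 = 3936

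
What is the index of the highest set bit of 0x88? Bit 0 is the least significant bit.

7

0x88 = 10001000
The topmost 1 is at position 7 (since 2^7 = 128 ≤ 136 < 256).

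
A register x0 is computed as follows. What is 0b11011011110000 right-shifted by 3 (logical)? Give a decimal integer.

1758

x = 11011011110000
shift right by 3 → 00011011011110 = 1758
(equivalently, floor(14064 / 8))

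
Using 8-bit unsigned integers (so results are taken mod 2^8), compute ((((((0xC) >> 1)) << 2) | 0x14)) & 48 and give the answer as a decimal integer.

16

0xC = 00001100
→ >> 1 → 00000110 = 6
→ << 2 (mod 2^8) → 00011000 = 24
0x14 = 00010100
→ | → 00011100 = 28
48 = 00110000
→ & → 00010000 = 16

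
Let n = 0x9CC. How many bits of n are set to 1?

6

0x9CC = 100111001100
Count the 1s: 1 + 1 + 1 + 1 + 1 + 1 = 6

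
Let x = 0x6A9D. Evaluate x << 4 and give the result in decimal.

0x6A9D = 0000110101010011101
shift left by 4 → 1101010100111010000 = 436688
(equivalently, 27293 × 2^4 = 27293 × 16)

436688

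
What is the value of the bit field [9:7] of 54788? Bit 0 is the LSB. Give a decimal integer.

v = 1101011000000100
Shift right by 7: 110101100
Mask low 3 bits: 100 = 4

4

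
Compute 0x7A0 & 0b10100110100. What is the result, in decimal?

0x7A0 = 11110100000
b = 10100110100
AND → 10100100000 = 1312

1312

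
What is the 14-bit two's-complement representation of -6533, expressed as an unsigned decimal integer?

9851

6533 in 14 bits: 01100110000101
Invert: 10011001111010
Add 1:  10011001111011 = 9851
(Check: 2^14 - 6533 = 16384 - 6533 = 9851.)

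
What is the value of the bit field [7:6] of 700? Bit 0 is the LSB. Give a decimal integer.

v = 1010111100
Shift right by 6: 1010
Mask low 2 bits: 10 = 2

2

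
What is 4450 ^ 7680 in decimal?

3938

4450 = 1000101100010
7680 = 1111000000000
XOR → 0111101100010 = 3938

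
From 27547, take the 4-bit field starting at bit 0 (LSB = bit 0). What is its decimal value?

v = 110101110011011
Shift right by 0: 110101110011011
Mask low 4 bits: 1011 = 11

11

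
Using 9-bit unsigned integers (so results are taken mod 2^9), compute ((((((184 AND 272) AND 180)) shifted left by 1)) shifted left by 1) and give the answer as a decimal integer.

64

184 = 010111000
272 = 100010000
→ AND → 000010000 = 16
180 = 010110100
→ AND → 000010000 = 16
→ shifted left by 1 (mod 2^9) → 000100000 = 32
→ shifted left by 1 (mod 2^9) → 001000000 = 64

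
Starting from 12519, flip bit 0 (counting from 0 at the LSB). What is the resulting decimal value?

x = 11000011100111
bit 0 is currently 1; toggle it via x ^ (1 << 0) = x ^ 1
→ 11000011100110 = 12518

12518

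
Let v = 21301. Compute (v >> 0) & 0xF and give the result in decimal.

5

v = 0101001100110101
Shift right by 0: 0101001100110101
Mask low 4 bits: 0101 = 5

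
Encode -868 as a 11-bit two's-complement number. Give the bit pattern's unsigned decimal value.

868 in 11 bits: 01101100100
Invert: 10010011011
Add 1:  10010011100 = 1180
(Check: 2^11 - 868 = 2048 - 868 = 1180.)

1180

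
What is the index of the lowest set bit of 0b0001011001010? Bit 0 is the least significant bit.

1

0b0001011001010 = 1011001010
Trailing zeros: 1, so the lowest set bit is bit 1 (value 2).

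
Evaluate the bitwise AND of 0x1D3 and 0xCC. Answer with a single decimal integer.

192

0x1D3 = 111010011
0xCC = 011001100
AND → 011000000 = 192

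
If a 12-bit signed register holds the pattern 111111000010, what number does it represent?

-62

pattern = 111111000010 (MSB is 1 ⇒ negative)
Invert: 000000111101, add 1 → 000000111110 = 62, so the value is -62.
(Equivalently: 4034 - 2^12 = 4034 - 4096 = -62.)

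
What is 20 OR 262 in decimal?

278

20 = 000010100
262 = 100000110
 OR → 100010110 = 278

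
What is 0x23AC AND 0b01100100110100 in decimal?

292

0x23AC = 10001110101100
b = 01100100110100
AND → 00000100100100 = 292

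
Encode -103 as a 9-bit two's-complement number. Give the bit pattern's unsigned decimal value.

409

103 in 9 bits: 001100111
Invert: 110011000
Add 1:  110011001 = 409
(Check: 2^9 - 103 = 512 - 103 = 409.)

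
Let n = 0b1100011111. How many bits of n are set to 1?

7

n = 1100011111
Count the 1s: 1 + 1 + 1 + 1 + 1 + 1 + 1 = 7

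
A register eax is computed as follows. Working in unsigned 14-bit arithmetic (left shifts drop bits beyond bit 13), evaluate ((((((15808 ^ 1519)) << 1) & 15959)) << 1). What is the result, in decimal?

8364

15808 = 11110111000000
1519 = 00010111101111
→ ^ → 11100000101111 = 14383
→ << 1 (mod 2^14) → 11000001011110 = 12382
15959 = 11111001010111
→ & → 11000001010110 = 12374
→ << 1 (mod 2^14) → 10000010101100 = 8364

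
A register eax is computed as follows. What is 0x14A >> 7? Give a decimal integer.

2

0x14A = 101001010
shift right by 7 → 000000010 = 2
(equivalently, floor(330 / 128))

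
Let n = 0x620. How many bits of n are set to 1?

3

0x620 = 11000100000
Count the 1s: 1 + 1 + 1 = 3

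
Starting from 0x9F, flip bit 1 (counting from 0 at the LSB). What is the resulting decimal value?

x = 10011111
bit 1 is currently 1; toggle it via x ^ (1 << 1) = x ^ 2
→ 10011101 = 157

157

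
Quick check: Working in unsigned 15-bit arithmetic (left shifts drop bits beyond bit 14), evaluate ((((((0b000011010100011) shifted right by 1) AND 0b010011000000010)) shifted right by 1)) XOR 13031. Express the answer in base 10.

0b000011010100011 = 000011010100011
→ shifted right by 1 → 000001101010001 = 849
0b010011000000010 = 010011000000010
→ AND → 000001000000000 = 512
→ shifted right by 1 → 000000100000000 = 256
13031 = 011001011100111
→ XOR → 011001111100111 = 13287

13287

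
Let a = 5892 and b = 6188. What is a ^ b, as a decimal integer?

5892 = 1011100000100
6188 = 1100000101100
XOR → 0111100101000 = 3880

3880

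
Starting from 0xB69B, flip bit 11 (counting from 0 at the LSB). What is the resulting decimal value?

48795

x = 1011011010011011
bit 11 is currently 0; toggle it via x ^ (1 << 11) = x ^ 2048
→ 1011111010011011 = 48795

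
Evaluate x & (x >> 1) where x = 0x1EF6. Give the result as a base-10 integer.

x = 1111011110110 = 7926
x>>1 = 0111101111011
AND  = 0111001110010 = 3698
(x & (x >> 1) has a 1 wherever x has two consecutive 1 bits.)

3698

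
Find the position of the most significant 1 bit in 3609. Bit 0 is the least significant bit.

11

3609 = 111000011001
The topmost 1 is at position 11 (since 2^11 = 2048 ≤ 3609 < 4096).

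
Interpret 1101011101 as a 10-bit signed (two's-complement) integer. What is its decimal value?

pattern = 1101011101 (MSB is 1 ⇒ negative)
Invert: 0010100010, add 1 → 0010100011 = 163, so the value is -163.
(Equivalently: 861 - 2^10 = 861 - 1024 = -163.)

-163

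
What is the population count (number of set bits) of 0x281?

3

0x281 = 1010000001
Count the 1s: 1 + 1 + 1 = 3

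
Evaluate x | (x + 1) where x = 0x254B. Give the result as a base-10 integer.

x = 10010101001011 = 9547
x + 1 = 10010101001100
OR    = 10010101001111 = 9551
(x | (x + 1) sets the lowest cleared bit.)

9551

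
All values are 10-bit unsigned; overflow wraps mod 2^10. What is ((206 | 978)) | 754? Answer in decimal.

1022

206 = 0011001110
978 = 1111010010
→ | → 1111011110 = 990
754 = 1011110010
→ | → 1111111110 = 1022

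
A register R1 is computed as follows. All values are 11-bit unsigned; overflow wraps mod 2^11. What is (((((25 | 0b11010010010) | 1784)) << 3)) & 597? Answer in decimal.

25 = 00000011001
0b11010010010 = 11010010010
→ | → 11010011011 = 1691
1784 = 11011111000
→ | → 11011111011 = 1787
→ << 3 (mod 2^11) → 11111011000 = 2008
597 = 01001010101
→ & → 01001010000 = 592

592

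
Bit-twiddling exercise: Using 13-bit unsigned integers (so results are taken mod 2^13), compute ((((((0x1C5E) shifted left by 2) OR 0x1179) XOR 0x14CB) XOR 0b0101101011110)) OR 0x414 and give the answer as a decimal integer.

3836

0x1C5E = 1110001011110
→ shifted left by 2 (mod 2^13) → 1000101111000 = 4472
0x1179 = 1000101111001
→ OR → 1000101111001 = 4473
0x14CB = 1010011001011
→ XOR → 0010110110010 = 1458
0b0101101011110 = 0101101011110
→ XOR → 0111011101100 = 3820
0x414 = 0010000010100
→ OR → 0111011111100 = 3836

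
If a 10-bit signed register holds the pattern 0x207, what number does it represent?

pattern = 1000000111 (MSB is 1 ⇒ negative)
Invert: 0111111000, add 1 → 0111111001 = 505, so the value is -505.
(Equivalently: 519 - 2^10 = 519 - 1024 = -505.)

-505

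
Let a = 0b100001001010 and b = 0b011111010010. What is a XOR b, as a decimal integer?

a = 100001001010
b = 011111010010
XOR → 111110011000 = 3992

3992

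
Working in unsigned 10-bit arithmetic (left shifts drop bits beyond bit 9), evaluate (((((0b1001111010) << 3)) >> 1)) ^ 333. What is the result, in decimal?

165

0b1001111010 = 1001111010
→ << 3 (mod 2^10) → 1111010000 = 976
→ >> 1 → 0111101000 = 488
333 = 0101001101
→ ^ → 0010100101 = 165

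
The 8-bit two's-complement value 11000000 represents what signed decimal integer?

pattern = 11000000 (MSB is 1 ⇒ negative)
Invert: 00111111, add 1 → 01000000 = 64, so the value is -64.
(Equivalently: 192 - 2^8 = 192 - 256 = -64.)

-64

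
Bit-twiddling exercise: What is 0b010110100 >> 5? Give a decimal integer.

x = 10110100
shift right by 5 → 00000101 = 5
(equivalently, floor(180 / 32))

5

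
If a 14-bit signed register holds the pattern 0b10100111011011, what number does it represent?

-5669

pattern = 10100111011011 (MSB is 1 ⇒ negative)
Invert: 01011000100100, add 1 → 01011000100101 = 5669, so the value is -5669.
(Equivalently: 10715 - 2^14 = 10715 - 16384 = -5669.)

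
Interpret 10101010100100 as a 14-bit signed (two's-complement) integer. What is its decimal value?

-5468

pattern = 10101010100100 (MSB is 1 ⇒ negative)
Invert: 01010101011011, add 1 → 01010101011100 = 5468, so the value is -5468.
(Equivalently: 10916 - 2^14 = 10916 - 16384 = -5468.)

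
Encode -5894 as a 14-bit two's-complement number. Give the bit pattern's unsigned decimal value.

10490

5894 in 14 bits: 01011100000110
Invert: 10100011111001
Add 1:  10100011111010 = 10490
(Check: 2^14 - 5894 = 16384 - 5894 = 10490.)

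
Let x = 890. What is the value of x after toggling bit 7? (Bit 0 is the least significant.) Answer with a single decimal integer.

1018

x = 01101111010
bit 7 is currently 0; toggle it via x ^ (1 << 7) = x ^ 128
→ 01111111010 = 1018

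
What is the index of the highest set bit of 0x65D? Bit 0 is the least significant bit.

10

0x65D = 11001011101
The topmost 1 is at position 10 (since 2^10 = 1024 ≤ 1629 < 2048).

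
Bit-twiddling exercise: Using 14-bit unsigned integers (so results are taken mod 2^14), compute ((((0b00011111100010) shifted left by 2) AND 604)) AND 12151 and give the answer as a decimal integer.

0b00011111100010 = 00011111100010
→ shifted left by 2 (mod 2^14) → 01111110001000 = 8072
604 = 00001001011100
→ AND → 00001000001000 = 520
12151 = 10111101110111
→ AND → 00001000000000 = 512

512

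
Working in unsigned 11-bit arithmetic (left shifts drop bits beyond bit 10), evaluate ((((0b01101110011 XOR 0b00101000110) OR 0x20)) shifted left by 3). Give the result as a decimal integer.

0b01101110011 = 01101110011
0b00101000110 = 00101000110
→ XOR → 01000110101 = 565
0x20 = 00000100000
→ OR → 01000110101 = 565
→ shifted left by 3 (mod 2^11) → 00110101000 = 424

424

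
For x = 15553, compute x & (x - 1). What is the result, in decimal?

15552

x = 11110011000001 = 15553
x - 1 = 11110011000000
AND   = 11110011000000 = 15552
(x & (x - 1) clears the lowest set bit of x.)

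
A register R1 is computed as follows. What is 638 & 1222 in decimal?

70

638 = 01001111110
1222 = 10011000110
AND → 00001000110 = 70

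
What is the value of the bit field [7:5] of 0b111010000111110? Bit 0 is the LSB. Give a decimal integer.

1

v = 111010000111110
Shift right by 5: 1110100001
Mask low 3 bits: 001 = 1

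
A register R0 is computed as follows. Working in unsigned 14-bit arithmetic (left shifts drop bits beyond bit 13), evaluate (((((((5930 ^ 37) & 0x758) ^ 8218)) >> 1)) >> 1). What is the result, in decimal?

2500

5930 = 01011100101010
37 = 00000000100101
→ ^ → 01011100001111 = 5903
0x758 = 00011101011000
→ & → 00011100001000 = 1800
8218 = 10000000011010
→ ^ → 10011100010010 = 10002
→ >> 1 → 01001110001001 = 5001
→ >> 1 → 00100111000100 = 2500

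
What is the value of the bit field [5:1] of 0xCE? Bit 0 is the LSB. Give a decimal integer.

7

v = 11001110
Shift right by 1: 1100111
Mask low 5 bits: 00111 = 7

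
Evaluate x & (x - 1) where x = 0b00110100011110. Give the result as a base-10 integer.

3356

x = 110100011110 = 3358
x - 1 = 110100011101
AND   = 110100011100 = 3356
(x & (x - 1) clears the lowest set bit of x.)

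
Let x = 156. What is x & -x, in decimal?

4

x = 10011100 = 156
-x (two's complement) = …01100100
AND   = 00000100 = 4
(x & -x isolates the lowest set bit of x.)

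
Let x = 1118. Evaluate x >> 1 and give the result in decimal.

1118 = 10001011110
shift right by 1 → 01000101111 = 559
(equivalently, floor(1118 / 2))

559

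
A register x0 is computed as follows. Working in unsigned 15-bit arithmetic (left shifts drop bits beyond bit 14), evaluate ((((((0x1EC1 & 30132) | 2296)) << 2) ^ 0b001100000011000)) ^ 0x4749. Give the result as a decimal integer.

11441

0x1EC1 = 001111011000001
30132 = 111010110110100
→ & → 001010010000000 = 5248
2296 = 000100011111000
→ | → 001110011111000 = 7416
→ << 2 (mod 2^15) → 111001111100000 = 29664
0b001100000011000 = 001100000011000
→ ^ → 110101111111000 = 27640
0x4749 = 100011101001001
→ ^ → 010110010110001 = 11441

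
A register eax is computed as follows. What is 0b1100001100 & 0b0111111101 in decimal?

268

a = 1100001100
b = 0111111101
AND → 0100001100 = 268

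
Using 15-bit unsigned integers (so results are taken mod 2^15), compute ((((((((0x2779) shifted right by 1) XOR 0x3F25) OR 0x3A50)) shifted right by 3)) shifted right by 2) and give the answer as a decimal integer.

0x2779 = 010011101111001
→ shifted right by 1 → 001001110111100 = 5052
0x3F25 = 011111100100101
→ XOR → 010110010011001 = 11417
0x3A50 = 011101001010000
→ OR → 011111011011001 = 16089
→ shifted right by 3 → 000011111011011 = 2011
→ shifted right by 2 → 000000111110110 = 502

502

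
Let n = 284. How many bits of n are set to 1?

284 = 100011100
Count the 1s: 1 + 1 + 1 + 1 = 4

4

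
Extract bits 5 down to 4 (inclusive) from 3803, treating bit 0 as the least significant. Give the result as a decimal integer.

v = 000111011011011
Shift right by 4: 00011101101
Mask low 2 bits: 01 = 1

1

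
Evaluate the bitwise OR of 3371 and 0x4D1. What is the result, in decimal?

3371 = 110100101011
0x4D1 = 010011010001
 OR → 110111111011 = 3579

3579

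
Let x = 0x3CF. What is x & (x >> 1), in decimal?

455

x = 1111001111 = 975
x>>1 = 0111100111
AND  = 0111000111 = 455
(x & (x >> 1) has a 1 wherever x has two consecutive 1 bits.)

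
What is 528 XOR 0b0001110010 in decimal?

528 = 1000010000
b = 0001110010
XOR → 1001100010 = 610

610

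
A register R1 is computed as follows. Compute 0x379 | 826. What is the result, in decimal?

0x379 = 1101111001
826 = 1100111010
 OR → 1101111011 = 891

891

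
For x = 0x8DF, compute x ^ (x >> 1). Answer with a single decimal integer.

3248

x = 100011011111 = 2271
x>>1 = 010001101111
XOR  = 110010110000 = 3248
(x ^ (x >> 1) gives the standard binary-reflected Gray code of x.)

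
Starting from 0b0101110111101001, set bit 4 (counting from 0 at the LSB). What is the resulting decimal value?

24057

x = 0101110111101001
bit 4 is currently 0; set it via x | (1 << 4) = x | 16
→ 0101110111111001 = 24057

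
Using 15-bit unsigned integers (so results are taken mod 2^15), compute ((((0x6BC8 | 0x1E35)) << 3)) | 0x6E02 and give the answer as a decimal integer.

0x6BC8 = 110101111001000
0x1E35 = 001111000110101
→ | → 111111111111101 = 32765
→ << 3 (mod 2^15) → 111111111101000 = 32744
0x6E02 = 110111000000010
→ | → 111111111101010 = 32746

32746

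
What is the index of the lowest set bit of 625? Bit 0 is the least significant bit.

625 = 1001110001
Trailing zeros: 0, so the lowest set bit is bit 0 (value 1).

0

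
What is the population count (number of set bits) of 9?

9 = 1001
Count the 1s: 1 + 1 = 2

2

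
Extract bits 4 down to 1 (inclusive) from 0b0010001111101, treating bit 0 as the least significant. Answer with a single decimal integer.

v = 0010001111101
Shift right by 1: 001000111110
Mask low 4 bits: 1110 = 14

14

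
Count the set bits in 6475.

6475 = 1100101001011
Count the 1s: 1 + 1 + 1 + 1 + 1 + 1 + 1 = 7

7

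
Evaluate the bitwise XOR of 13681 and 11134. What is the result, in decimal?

7695

13681 = 11010101110001
11134 = 10101101111110
XOR → 01111000001111 = 7695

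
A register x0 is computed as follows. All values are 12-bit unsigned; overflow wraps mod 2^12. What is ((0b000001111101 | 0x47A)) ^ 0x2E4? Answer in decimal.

0b000001111101 = 000001111101
0x47A = 010001111010
→ | → 010001111111 = 1151
0x2E4 = 001011100100
→ ^ → 011010011011 = 1691

1691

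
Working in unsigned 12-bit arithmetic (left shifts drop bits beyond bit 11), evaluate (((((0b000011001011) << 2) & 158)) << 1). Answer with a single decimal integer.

24

0b000011001011 = 000011001011
→ << 2 (mod 2^12) → 001100101100 = 812
158 = 000010011110
→ & → 000000001100 = 12
→ << 1 (mod 2^12) → 000000011000 = 24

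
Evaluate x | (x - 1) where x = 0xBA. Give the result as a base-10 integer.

x = 10111010 = 186
x - 1 = 10111001
OR    = 10111011 = 187
(x | (x - 1) sets all bits below the lowest set bit.)

187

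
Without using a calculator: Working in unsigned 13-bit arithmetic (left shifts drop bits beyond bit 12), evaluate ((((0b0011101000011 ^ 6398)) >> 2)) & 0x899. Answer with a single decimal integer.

0b0011101000011 = 0011101000011
6398 = 1100011111110
→ ^ → 1111110111101 = 8125
→ >> 2 → 0011111101111 = 2031
0x899 = 0100010011001
→ & → 0000010001001 = 137

137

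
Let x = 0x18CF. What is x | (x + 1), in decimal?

6367

x = 1100011001111 = 6351
x + 1 = 1100011010000
OR    = 1100011011111 = 6367
(x | (x + 1) sets the lowest cleared bit.)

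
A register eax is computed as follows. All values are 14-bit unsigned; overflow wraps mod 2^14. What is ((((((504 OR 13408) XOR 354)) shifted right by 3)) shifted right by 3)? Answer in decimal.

210

504 = 00000111111000
13408 = 11010001100000
→ OR → 11010111111000 = 13816
354 = 00000101100010
→ XOR → 11010010011010 = 13466
→ shifted right by 3 → 00011010010011 = 1683
→ shifted right by 3 → 00000011010010 = 210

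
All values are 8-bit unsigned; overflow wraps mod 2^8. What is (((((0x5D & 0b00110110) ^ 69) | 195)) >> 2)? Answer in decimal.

52

0x5D = 01011101
0b00110110 = 00110110
→ & → 00010100 = 20
69 = 01000101
→ ^ → 01010001 = 81
195 = 11000011
→ | → 11010011 = 211
→ >> 2 → 00110100 = 52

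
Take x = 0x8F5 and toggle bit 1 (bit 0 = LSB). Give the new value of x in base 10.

2295

x = 100011110101
bit 1 is currently 0; toggle it via x ^ (1 << 1) = x ^ 2
→ 100011110111 = 2295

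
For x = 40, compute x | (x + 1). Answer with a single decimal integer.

x = 101000 = 40
x + 1 = 101001
OR    = 101001 = 41
(x | (x + 1) sets the lowest cleared bit.)

41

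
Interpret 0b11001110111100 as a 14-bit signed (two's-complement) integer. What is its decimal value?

-3140

pattern = 11001110111100 (MSB is 1 ⇒ negative)
Invert: 00110001000011, add 1 → 00110001000100 = 3140, so the value is -3140.
(Equivalently: 13244 - 2^14 = 13244 - 16384 = -3140.)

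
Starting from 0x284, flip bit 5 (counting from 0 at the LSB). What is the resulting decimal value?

676

x = 001010000100
bit 5 is currently 0; toggle it via x ^ (1 << 5) = x ^ 32
→ 001010100100 = 676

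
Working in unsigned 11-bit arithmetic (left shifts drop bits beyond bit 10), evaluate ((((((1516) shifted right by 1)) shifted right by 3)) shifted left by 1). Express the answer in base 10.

1516 = 10111101100
→ shifted right by 1 → 01011110110 = 758
→ shifted right by 3 → 00001011110 = 94
→ shifted left by 1 (mod 2^11) → 00010111100 = 188

188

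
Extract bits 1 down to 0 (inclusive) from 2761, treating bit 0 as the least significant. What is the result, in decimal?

v = 101011001001
Shift right by 0: 101011001001
Mask low 2 bits: 01 = 1

1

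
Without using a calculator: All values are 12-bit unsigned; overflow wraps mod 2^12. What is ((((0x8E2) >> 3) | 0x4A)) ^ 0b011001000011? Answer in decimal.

1821

0x8E2 = 100011100010
→ >> 3 → 000100011100 = 284
0x4A = 000001001010
→ | → 000101011110 = 350
0b011001000011 = 011001000011
→ ^ → 011100011101 = 1821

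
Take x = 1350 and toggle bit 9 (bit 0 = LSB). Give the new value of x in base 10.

1862

x = 10101000110
bit 9 is currently 0; toggle it via x ^ (1 << 9) = x ^ 512
→ 11101000110 = 1862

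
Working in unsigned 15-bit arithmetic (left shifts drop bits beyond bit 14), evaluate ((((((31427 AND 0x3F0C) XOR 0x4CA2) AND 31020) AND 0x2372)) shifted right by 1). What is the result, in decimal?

4112

31427 = 111101011000011
0x3F0C = 011111100001100
→ AND → 011101000000000 = 14848
0x4CA2 = 100110010100010
→ XOR → 111011010100010 = 30370
31020 = 111100100101100
→ AND → 111000000100000 = 28704
0x2372 = 010001101110010
→ AND → 010000000100000 = 8224
→ shifted right by 1 → 001000000010000 = 4112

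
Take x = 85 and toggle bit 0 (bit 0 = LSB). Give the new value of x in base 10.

x = 0001010101
bit 0 is currently 1; toggle it via x ^ (1 << 0) = x ^ 1
→ 0001010100 = 84

84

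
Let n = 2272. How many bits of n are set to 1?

2272 = 100011100000
Count the 1s: 1 + 1 + 1 + 1 = 4

4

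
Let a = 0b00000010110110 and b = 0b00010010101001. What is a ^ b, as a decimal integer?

a = 00010110110
b = 10010101001
XOR → 10000011111 = 1055

1055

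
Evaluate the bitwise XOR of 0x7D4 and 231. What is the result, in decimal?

1843

0x7D4 = 11111010100
231 = 00011100111
XOR → 11100110011 = 1843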